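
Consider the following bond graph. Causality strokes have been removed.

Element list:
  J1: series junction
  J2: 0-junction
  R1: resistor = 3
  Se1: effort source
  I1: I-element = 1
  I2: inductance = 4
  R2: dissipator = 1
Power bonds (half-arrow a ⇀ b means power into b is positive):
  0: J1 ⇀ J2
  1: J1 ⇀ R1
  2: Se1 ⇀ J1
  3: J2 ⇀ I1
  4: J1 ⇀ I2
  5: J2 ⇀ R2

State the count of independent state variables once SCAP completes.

2  (I1, I2 all integral)

#2 →J1  (Se1 (Se) sets effort on bond)
#3 →I1  (I1: I, integral causality)
#4 →I2  (I2 outputs flow p/I2)
#0 →J1  (1-jn J1 has f-setter on 4)
#1 →J1  (1-jn J1 has f-setter on 4)
#5 →J2  (J2 needs exactly one e-in)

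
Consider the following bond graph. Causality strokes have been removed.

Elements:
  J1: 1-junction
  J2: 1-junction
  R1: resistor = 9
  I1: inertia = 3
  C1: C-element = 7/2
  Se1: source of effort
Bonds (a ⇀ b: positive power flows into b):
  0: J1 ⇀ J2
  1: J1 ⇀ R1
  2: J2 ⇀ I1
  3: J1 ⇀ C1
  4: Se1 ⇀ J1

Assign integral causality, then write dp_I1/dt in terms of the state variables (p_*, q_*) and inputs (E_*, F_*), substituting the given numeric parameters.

dp_I1/dt = E_Se1 - 3*p_I1 - 2*q_C1/7

bond 4 stroke at J1  (Se1 fixes effort; stroke away)
bond 2 stroke at I1  (prefer integral on I1)
bond 0 stroke at J2  (common-f at J2 fixed by 2)
bond 1 stroke at J1  (1-jn J1 has f-setter on 0)
bond 3 stroke at J1  (1-jn J1 has f-setter on 0)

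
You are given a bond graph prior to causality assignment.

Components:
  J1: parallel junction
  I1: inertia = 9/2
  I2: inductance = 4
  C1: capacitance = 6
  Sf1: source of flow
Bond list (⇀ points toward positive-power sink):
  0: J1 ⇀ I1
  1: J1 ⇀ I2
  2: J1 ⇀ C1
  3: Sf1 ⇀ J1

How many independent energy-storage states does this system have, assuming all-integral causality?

b3 stroke at Sf1  (Sf1 fixes flow; stroke at Sf1)
b0 stroke at I1  (I1 integral (f out))
b1 stroke at I2  (I2 outputs flow p/I2)
b2 stroke at J1  (closing 0-jn rule on J1)

3  (C1, I1, I2 all integral)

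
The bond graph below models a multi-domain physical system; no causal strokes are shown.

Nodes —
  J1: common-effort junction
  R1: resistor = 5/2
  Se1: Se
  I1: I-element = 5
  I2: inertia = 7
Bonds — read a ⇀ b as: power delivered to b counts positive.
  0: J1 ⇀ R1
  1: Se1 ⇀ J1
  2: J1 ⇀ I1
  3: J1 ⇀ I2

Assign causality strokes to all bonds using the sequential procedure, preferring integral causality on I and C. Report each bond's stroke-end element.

#1 stroke→J1  (Se1: effort source, stroke at far end)
#0 stroke→R1  (common-e at J1 fixed by 1)
#2 stroke→I1  (common-e at J1 fixed by 1)
#3 stroke→I2  (J1 effort already set via bond 1)

b0 stroke→R1
b1 stroke→J1
b2 stroke→I1
b3 stroke→I2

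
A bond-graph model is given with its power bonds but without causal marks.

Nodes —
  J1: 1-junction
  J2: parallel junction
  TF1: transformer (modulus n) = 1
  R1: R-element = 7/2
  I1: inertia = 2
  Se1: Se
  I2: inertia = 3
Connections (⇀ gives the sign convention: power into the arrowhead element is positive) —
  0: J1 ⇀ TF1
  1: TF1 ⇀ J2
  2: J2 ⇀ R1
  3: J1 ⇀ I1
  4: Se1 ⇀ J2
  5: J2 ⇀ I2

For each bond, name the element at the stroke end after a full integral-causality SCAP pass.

b0 stroke→J1
b1 stroke→TF1
b2 stroke→R1
b3 stroke→I1
b4 stroke→J2
b5 stroke→I2

b4 |J2  (source Se1 imposes e)
b1 |TF1  (0-jn J2 has e-setter on 4)
b2 |R1  (0-jn J2 has e-setter on 4)
b5 |I2  (J2: bond 4 brought effort, rest push out)
b0 |J1  (TF1: transformer flips bond 1)
b3 |I1  (J1 needs exactly one f-in)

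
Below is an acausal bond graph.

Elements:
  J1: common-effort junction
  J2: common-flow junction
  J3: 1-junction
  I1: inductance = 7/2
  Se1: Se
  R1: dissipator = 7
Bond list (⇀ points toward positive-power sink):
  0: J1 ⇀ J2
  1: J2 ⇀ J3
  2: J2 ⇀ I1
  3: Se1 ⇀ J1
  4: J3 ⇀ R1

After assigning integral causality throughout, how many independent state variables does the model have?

bond 3 stroke→J1  (Se1 fixes effort; stroke away)
bond 0 stroke→J2  (0-jn J1 has e-setter on 3)
bond 2 stroke→I1  (I1: I, integral causality)
bond 1 stroke→J2  (1-jn J2 has f-setter on 2)
bond 4 stroke→J3  (J3: bond 1 brought flow, rest push out)

1  (I1 all integral)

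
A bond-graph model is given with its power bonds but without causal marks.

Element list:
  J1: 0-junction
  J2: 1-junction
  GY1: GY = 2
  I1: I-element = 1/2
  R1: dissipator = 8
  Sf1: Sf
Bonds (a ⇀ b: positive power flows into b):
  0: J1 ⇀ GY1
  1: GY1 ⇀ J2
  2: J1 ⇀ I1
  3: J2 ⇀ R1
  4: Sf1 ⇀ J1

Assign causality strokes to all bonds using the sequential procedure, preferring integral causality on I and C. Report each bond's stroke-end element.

#4 |Sf1  (source Sf1 imposes f)
#2 |I1  (prefer integral on I1)
#0 |J1  (closing 0-jn rule on J1)
#1 |J2  (GY1 both-in/both-out from 0)
#3 |R1  (closing 1-jn rule on J2)

bond 0 |J1
bond 1 |J2
bond 2 |I1
bond 3 |R1
bond 4 |Sf1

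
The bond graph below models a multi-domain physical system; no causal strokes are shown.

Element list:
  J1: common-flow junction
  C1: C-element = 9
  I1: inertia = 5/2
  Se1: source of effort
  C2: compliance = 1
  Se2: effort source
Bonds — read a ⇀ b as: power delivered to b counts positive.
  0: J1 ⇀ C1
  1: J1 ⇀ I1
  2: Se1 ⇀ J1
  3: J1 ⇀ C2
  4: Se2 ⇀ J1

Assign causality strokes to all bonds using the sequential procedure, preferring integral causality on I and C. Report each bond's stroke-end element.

β0 stroke at J1
β1 stroke at I1
β2 stroke at J1
β3 stroke at J1
β4 stroke at J1

β2 stroke at J1  (Se1: effort source, stroke at far end)
β4 stroke at J1  (Se2 fixes effort; stroke away)
β0 stroke at J1  (prefer integral on C1)
β1 stroke at I1  (I1: I, integral causality)
β3 stroke at J1  (J1: bond 1 brought flow, rest push out)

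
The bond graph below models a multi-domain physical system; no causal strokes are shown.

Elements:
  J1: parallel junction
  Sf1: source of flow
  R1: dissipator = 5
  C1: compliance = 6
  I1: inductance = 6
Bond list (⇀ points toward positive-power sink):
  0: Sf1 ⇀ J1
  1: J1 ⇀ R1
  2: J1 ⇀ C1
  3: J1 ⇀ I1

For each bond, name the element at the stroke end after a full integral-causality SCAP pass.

#0 stroke at Sf1
#1 stroke at R1
#2 stroke at J1
#3 stroke at I1

b0 →Sf1  (Sf1 fixes flow; stroke at Sf1)
b2 →J1  (prefer integral on C1)
b1 →R1  (common-e at J1 fixed by 2)
b3 →I1  (0-jn J1 has e-setter on 2)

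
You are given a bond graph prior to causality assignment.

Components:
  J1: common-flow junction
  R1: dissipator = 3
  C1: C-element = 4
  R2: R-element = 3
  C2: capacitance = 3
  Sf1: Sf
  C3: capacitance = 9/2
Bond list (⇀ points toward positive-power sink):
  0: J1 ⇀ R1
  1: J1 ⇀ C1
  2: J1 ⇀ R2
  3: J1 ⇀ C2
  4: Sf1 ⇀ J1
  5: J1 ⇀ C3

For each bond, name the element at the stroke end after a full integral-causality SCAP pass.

β0 |J1
β1 |J1
β2 |J1
β3 |J1
β4 |Sf1
β5 |J1

b4 stroke at Sf1  (Sf1 (Sf) sets flow on bond)
b0 stroke at J1  (J1: bond 4 brought flow, rest push out)
b1 stroke at J1  (J1 flow already set via bond 4)
b2 stroke at J1  (1-jn J1 has f-setter on 4)
b3 stroke at J1  (J1 flow already set via bond 4)
b5 stroke at J1  (J1: bond 4 brought flow, rest push out)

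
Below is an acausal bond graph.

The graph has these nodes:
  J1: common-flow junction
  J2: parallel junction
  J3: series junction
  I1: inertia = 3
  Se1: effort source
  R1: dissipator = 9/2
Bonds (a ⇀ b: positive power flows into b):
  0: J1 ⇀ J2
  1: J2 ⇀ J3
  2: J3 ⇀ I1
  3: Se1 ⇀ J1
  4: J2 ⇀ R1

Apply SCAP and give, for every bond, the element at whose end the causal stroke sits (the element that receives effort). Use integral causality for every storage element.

β0 →J2
β1 →J3
β2 →I1
β3 →J1
β4 →R1

β3 stroke→J1  (Se1: effort source, stroke at far end)
β0 stroke→J2  (J1 needs exactly one f-in)
β1 stroke→J3  (J2 effort already set via bond 0)
β4 stroke→R1  (J2: bond 0 brought effort, rest push out)
β2 stroke→I1  (only one flow-in slot at J3)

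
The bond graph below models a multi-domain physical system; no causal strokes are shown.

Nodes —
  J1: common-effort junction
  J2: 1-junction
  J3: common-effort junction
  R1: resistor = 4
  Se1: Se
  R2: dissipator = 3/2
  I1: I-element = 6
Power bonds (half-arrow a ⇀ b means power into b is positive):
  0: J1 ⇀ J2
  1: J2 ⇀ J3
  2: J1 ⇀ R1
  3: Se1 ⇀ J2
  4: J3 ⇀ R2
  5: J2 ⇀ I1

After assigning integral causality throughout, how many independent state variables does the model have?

1  (I1 all integral)

bond 3 stroke at J2  (Se1 (Se) sets effort on bond)
bond 5 stroke at I1  (prefer integral on I1)
bond 0 stroke at J2  (J2: bond 5 brought flow, rest push out)
bond 1 stroke at J2  (common-f at J2 fixed by 5)
bond 4 stroke at J3  (J3: last free bond brings effort in)
bond 2 stroke at J1  (only one effort-in slot at J1)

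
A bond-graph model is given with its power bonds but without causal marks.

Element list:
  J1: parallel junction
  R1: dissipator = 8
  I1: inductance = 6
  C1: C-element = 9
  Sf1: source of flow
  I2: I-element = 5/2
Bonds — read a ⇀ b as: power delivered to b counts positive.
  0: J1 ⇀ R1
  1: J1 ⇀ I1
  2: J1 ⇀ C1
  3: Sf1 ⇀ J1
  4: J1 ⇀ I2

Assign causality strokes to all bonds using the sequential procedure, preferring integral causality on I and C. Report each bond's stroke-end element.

β0 |R1
β1 |I1
β2 |J1
β3 |Sf1
β4 |I2

#3 stroke at Sf1  (source Sf1 imposes f)
#1 stroke at I1  (I1 outputs flow p/I1)
#2 stroke at J1  (C1: C, integral causality)
#0 stroke at R1  (J1: bond 2 brought effort, rest push out)
#4 stroke at I2  (J1: bond 2 brought effort, rest push out)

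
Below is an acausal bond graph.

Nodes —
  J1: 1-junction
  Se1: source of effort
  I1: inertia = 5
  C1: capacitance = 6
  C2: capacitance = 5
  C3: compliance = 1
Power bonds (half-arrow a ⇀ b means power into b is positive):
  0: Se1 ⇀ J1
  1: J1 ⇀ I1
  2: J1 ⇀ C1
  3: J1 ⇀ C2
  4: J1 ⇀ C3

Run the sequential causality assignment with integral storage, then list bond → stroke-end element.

β0 stroke at J1
β1 stroke at I1
β2 stroke at J1
β3 stroke at J1
β4 stroke at J1

bond 0 stroke at J1  (source Se1 imposes e)
bond 1 stroke at I1  (prefer integral on I1)
bond 2 stroke at J1  (common-f at J1 fixed by 1)
bond 3 stroke at J1  (common-f at J1 fixed by 1)
bond 4 stroke at J1  (J1 flow already set via bond 1)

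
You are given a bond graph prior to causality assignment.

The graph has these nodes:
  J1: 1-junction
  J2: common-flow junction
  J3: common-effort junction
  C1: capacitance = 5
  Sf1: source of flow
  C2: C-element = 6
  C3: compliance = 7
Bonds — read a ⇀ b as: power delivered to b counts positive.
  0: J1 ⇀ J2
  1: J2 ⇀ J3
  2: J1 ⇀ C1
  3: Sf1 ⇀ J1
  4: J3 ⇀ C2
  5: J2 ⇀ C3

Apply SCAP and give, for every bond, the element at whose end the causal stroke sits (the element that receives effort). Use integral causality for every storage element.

β0 →J1
β1 →J2
β2 →J1
β3 →Sf1
β4 →J3
β5 →J2

#3 |Sf1  (source Sf1 imposes f)
#0 |J1  (J1 flow already set via bond 3)
#2 |J1  (1-jn J1 has f-setter on 3)
#1 |J2  (1-jn J2 has f-setter on 0)
#5 |J2  (J2 flow already set via bond 0)
#4 |J3  (J3: last free bond brings effort in)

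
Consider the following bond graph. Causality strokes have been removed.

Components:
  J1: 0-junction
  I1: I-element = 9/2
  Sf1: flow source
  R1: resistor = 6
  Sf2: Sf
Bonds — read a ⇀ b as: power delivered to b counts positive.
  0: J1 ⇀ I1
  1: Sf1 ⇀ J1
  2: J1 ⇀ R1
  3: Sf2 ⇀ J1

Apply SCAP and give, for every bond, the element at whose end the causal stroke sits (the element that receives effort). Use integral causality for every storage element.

b1 →Sf1  (Sf1 (Sf) sets flow on bond)
b3 →Sf2  (Sf2 (Sf) sets flow on bond)
b0 →I1  (prefer integral on I1)
b2 →J1  (closing 0-jn rule on J1)

bond 0 stroke→I1
bond 1 stroke→Sf1
bond 2 stroke→J1
bond 3 stroke→Sf2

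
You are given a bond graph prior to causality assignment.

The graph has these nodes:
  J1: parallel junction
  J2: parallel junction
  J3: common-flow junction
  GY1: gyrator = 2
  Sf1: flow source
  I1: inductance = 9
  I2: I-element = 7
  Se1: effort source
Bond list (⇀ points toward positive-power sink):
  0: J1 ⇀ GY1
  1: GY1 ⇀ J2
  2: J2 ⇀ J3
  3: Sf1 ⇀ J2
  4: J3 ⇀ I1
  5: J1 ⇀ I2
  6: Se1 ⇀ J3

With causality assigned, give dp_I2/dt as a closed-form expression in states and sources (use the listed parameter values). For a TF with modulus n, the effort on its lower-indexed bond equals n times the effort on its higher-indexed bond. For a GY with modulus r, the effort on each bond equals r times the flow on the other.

bond 3 →Sf1  (Sf1: flow source, stroke at near end)
bond 6 →J3  (Se1 (Se) sets effort on bond)
bond 4 →I1  (I1 outputs flow p/I1)
bond 2 →J3  (J3 flow already set via bond 4)
bond 1 →J2  (closing 0-jn rule on J2)
bond 0 →J1  (GY GY1: same side as bond 1)
bond 5 →I2  (0-jn J1 has e-setter on 0)

dp_I2/dt = -2*F_Sf1 + 2*p_I1/9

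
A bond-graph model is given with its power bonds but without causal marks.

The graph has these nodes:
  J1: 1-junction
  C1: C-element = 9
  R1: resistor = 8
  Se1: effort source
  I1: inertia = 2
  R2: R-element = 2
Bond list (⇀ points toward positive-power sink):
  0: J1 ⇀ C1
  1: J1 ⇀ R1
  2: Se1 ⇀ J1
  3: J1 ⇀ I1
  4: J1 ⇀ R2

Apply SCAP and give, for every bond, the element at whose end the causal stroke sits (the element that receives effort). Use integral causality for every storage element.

b0 stroke at J1
b1 stroke at J1
b2 stroke at J1
b3 stroke at I1
b4 stroke at J1

#2 |J1  (Se1 (Se) sets effort on bond)
#0 |J1  (C1: C, integral causality)
#3 |I1  (I1 integral (f out))
#1 |J1  (J1 flow already set via bond 3)
#4 |J1  (common-f at J1 fixed by 3)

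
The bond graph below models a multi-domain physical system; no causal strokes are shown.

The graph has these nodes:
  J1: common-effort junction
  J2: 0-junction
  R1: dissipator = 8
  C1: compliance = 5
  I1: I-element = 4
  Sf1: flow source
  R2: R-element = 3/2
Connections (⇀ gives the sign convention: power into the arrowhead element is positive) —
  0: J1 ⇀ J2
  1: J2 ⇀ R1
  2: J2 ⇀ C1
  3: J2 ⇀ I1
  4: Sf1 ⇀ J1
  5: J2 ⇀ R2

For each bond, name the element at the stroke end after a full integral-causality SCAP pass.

#0 stroke at J1
#1 stroke at R1
#2 stroke at J2
#3 stroke at I1
#4 stroke at Sf1
#5 stroke at R2

#4 →Sf1  (source Sf1 imposes f)
#0 →J1  (J1: last free bond brings effort in)
#2 →J2  (C1: C, integral causality)
#1 →R1  (J2 effort already set via bond 2)
#3 →I1  (common-e at J2 fixed by 2)
#5 →R2  (J2 effort already set via bond 2)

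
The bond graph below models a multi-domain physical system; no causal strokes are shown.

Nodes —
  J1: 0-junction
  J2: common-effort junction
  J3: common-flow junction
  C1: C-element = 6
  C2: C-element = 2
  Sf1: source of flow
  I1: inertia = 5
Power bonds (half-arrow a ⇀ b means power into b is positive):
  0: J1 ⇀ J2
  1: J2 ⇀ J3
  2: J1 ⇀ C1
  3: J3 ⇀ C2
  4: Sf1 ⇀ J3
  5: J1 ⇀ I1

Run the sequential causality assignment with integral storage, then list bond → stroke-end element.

β4 →Sf1  (Sf1: flow source, stroke at near end)
β1 →J3  (J3: bond 4 brought flow, rest push out)
β3 →J3  (J3: bond 4 brought flow, rest push out)
β0 →J2  (J2 needs exactly one e-in)
β2 →J1  (prefer integral on C1)
β5 →I1  (J1: bond 2 brought effort, rest push out)

#0 stroke at J2
#1 stroke at J3
#2 stroke at J1
#3 stroke at J3
#4 stroke at Sf1
#5 stroke at I1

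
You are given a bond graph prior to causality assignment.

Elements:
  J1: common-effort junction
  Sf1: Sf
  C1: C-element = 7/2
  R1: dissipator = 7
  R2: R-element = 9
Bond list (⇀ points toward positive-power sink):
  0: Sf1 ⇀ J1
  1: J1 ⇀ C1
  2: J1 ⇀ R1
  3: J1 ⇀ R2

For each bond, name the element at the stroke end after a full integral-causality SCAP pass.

#0 stroke at Sf1
#1 stroke at J1
#2 stroke at R1
#3 stroke at R2

#0 stroke at Sf1  (Sf1 (Sf) sets flow on bond)
#1 stroke at J1  (C1 outputs effort q/C1)
#2 stroke at R1  (0-jn J1 has e-setter on 1)
#3 stroke at R2  (J1 effort already set via bond 1)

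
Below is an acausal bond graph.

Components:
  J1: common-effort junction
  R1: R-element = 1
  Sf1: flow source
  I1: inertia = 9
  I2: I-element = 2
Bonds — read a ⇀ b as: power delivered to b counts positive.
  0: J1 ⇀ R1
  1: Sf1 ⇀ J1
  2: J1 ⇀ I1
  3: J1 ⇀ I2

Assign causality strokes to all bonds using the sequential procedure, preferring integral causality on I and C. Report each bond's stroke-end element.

#1 stroke at Sf1  (Sf1: flow source, stroke at near end)
#2 stroke at I1  (prefer integral on I1)
#3 stroke at I2  (I2 integral (f out))
#0 stroke at J1  (J1: last free bond brings effort in)

#0 |J1
#1 |Sf1
#2 |I1
#3 |I2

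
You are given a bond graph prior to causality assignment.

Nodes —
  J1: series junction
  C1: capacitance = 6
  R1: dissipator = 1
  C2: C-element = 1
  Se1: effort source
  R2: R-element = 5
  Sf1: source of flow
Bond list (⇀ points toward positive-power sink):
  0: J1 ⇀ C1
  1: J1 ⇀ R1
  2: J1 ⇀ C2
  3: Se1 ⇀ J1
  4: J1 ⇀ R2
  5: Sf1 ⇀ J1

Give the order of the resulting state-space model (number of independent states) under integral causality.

b3 stroke→J1  (Se1 fixes effort; stroke away)
b5 stroke→Sf1  (Sf1: flow source, stroke at near end)
b0 stroke→J1  (1-jn J1 has f-setter on 5)
b1 stroke→J1  (common-f at J1 fixed by 5)
b2 stroke→J1  (1-jn J1 has f-setter on 5)
b4 stroke→J1  (common-f at J1 fixed by 5)

2  (C1, C2 all integral)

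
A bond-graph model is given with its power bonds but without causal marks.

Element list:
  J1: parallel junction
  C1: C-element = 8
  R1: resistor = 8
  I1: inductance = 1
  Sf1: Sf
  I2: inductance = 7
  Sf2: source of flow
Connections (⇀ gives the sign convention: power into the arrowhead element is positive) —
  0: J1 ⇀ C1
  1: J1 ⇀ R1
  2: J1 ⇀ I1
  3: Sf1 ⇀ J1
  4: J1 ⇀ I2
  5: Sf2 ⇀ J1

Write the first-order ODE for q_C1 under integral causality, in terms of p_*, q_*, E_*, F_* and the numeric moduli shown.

dq_C1/dt = F_Sf1 + F_Sf2 - p_I1 - p_I2/7 - q_C1/64

b3 stroke at Sf1  (Sf1: flow source, stroke at near end)
b5 stroke at Sf2  (Sf2 fixes flow; stroke at Sf2)
b0 stroke at J1  (C1 outputs effort q/C1)
b1 stroke at R1  (J1: bond 0 brought effort, rest push out)
b2 stroke at I1  (common-e at J1 fixed by 0)
b4 stroke at I2  (common-e at J1 fixed by 0)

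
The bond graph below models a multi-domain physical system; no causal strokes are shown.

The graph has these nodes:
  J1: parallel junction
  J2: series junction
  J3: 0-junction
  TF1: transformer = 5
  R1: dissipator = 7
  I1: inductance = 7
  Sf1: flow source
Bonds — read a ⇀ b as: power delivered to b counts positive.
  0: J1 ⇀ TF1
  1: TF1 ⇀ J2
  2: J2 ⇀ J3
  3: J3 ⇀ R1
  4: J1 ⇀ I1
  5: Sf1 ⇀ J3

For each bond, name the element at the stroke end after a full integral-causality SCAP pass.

bond 5 stroke→Sf1  (Sf1 fixes flow; stroke at Sf1)
bond 4 stroke→I1  (I1 outputs flow p/I1)
bond 0 stroke→J1  (only one effort-in slot at J1)
bond 1 stroke→TF1  (TF TF1: opposite of bond 0)
bond 2 stroke→J2  (common-f at J2 fixed by 1)
bond 3 stroke→J3  (closing 0-jn rule on J3)

β0 stroke at J1
β1 stroke at TF1
β2 stroke at J2
β3 stroke at J3
β4 stroke at I1
β5 stroke at Sf1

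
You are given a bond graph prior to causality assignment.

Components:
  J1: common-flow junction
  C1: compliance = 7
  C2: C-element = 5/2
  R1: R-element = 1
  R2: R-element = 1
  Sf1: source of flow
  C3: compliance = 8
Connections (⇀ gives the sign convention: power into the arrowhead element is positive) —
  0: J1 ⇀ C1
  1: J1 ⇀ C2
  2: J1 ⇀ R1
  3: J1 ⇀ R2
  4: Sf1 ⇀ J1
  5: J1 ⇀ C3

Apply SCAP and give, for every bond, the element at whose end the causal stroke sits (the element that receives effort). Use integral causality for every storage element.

bond 0 →J1
bond 1 →J1
bond 2 →J1
bond 3 →J1
bond 4 →Sf1
bond 5 →J1

bond 4 |Sf1  (Sf1: flow source, stroke at near end)
bond 0 |J1  (1-jn J1 has f-setter on 4)
bond 1 |J1  (J1 flow already set via bond 4)
bond 2 |J1  (J1: bond 4 brought flow, rest push out)
bond 3 |J1  (1-jn J1 has f-setter on 4)
bond 5 |J1  (J1 flow already set via bond 4)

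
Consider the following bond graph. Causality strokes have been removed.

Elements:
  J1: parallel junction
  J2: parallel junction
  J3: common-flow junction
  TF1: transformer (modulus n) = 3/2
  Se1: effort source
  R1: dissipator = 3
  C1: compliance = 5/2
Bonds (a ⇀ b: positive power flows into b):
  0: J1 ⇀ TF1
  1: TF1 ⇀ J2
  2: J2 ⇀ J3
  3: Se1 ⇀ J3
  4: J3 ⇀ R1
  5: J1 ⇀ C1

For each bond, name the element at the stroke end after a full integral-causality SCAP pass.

bond 0 stroke at TF1
bond 1 stroke at J2
bond 2 stroke at J3
bond 3 stroke at J3
bond 4 stroke at R1
bond 5 stroke at J1

#3 stroke at J3  (Se1 (Se) sets effort on bond)
#5 stroke at J1  (C1: C, integral causality)
#0 stroke at TF1  (J1 effort already set via bond 5)
#1 stroke at J2  (TF TF1: opposite of bond 0)
#2 stroke at J3  (common-e at J2 fixed by 1)
#4 stroke at R1  (J3 needs exactly one f-in)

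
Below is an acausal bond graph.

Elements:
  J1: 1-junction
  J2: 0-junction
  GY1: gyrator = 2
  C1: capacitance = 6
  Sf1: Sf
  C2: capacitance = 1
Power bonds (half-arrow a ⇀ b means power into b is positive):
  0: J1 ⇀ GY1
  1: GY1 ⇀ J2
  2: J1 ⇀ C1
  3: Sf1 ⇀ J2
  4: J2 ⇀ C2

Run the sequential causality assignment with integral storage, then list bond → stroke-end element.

bond 3 stroke→Sf1  (Sf1 (Sf) sets flow on bond)
bond 2 stroke→J1  (prefer integral on C1)
bond 0 stroke→GY1  (closing 1-jn rule on J1)
bond 1 stroke→GY1  (GY1 both-in/both-out from 0)
bond 4 stroke→J2  (J2 needs exactly one e-in)

b0 stroke at GY1
b1 stroke at GY1
b2 stroke at J1
b3 stroke at Sf1
b4 stroke at J2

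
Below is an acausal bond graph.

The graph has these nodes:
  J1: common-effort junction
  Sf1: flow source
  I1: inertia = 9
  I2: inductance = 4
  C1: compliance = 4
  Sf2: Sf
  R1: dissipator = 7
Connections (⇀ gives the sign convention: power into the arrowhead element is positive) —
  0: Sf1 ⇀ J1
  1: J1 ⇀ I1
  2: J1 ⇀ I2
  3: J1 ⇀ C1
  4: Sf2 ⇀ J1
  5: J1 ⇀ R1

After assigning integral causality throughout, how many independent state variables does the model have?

3  (C1, I1, I2 all integral)

b0 stroke→Sf1  (Sf1 (Sf) sets flow on bond)
b4 stroke→Sf2  (source Sf2 imposes f)
b1 stroke→I1  (I1 integral (f out))
b2 stroke→I2  (prefer integral on I2)
b3 stroke→J1  (C1: C, integral causality)
b5 stroke→R1  (J1 effort already set via bond 3)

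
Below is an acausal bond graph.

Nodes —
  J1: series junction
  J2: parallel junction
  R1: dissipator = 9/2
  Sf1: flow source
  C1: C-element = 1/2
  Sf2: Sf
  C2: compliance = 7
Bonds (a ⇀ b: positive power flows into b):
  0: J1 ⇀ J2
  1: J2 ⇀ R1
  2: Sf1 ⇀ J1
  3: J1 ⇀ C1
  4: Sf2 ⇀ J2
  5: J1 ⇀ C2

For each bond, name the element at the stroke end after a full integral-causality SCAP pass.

b0 |J1
b1 |J2
b2 |Sf1
b3 |J1
b4 |Sf2
b5 |J1

β2 |Sf1  (Sf1 fixes flow; stroke at Sf1)
β4 |Sf2  (source Sf2 imposes f)
β0 |J1  (J1: bond 2 brought flow, rest push out)
β3 |J1  (J1 flow already set via bond 2)
β5 |J1  (J1: bond 2 brought flow, rest push out)
β1 |J2  (closing 0-jn rule on J2)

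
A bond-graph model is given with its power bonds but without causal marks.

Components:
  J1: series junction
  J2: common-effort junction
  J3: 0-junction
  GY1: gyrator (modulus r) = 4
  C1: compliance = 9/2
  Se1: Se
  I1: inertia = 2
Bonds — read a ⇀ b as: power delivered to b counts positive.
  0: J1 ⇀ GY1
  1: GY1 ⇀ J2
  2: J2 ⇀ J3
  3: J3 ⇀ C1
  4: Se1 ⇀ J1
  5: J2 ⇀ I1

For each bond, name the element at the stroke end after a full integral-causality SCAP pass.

bond 4 →J1  (Se1 fixes effort; stroke away)
bond 0 →GY1  (only one flow-in slot at J1)
bond 1 →GY1  (GY1 both-in/both-out from 0)
bond 3 →J3  (C1: C, integral causality)
bond 2 →J2  (0-jn J3 has e-setter on 3)
bond 5 →I1  (J2 effort already set via bond 2)

#0 stroke at GY1
#1 stroke at GY1
#2 stroke at J2
#3 stroke at J3
#4 stroke at J1
#5 stroke at I1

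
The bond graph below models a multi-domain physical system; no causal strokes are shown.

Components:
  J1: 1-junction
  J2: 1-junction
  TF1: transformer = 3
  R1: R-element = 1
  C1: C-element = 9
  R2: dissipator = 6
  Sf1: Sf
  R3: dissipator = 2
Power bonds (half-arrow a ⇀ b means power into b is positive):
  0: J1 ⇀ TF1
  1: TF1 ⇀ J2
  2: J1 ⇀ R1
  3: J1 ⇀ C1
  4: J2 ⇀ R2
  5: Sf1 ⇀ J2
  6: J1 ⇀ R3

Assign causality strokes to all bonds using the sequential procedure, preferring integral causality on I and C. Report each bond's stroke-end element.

#5 |Sf1  (Sf1 (Sf) sets flow on bond)
#1 |J2  (common-f at J2 fixed by 5)
#4 |J2  (common-f at J2 fixed by 5)
#0 |TF1  (TF TF1: opposite of bond 1)
#2 |J1  (J1 flow already set via bond 0)
#3 |J1  (1-jn J1 has f-setter on 0)
#6 |J1  (common-f at J1 fixed by 0)

b0 stroke→TF1
b1 stroke→J2
b2 stroke→J1
b3 stroke→J1
b4 stroke→J2
b5 stroke→Sf1
b6 stroke→J1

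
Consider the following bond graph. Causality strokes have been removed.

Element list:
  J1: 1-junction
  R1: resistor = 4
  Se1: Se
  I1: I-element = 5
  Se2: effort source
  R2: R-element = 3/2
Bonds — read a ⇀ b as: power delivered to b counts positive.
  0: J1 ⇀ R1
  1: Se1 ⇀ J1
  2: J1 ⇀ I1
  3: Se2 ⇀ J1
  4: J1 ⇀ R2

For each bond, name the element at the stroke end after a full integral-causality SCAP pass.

#0 →J1
#1 →J1
#2 →I1
#3 →J1
#4 →J1

#1 stroke at J1  (Se1: effort source, stroke at far end)
#3 stroke at J1  (source Se2 imposes e)
#2 stroke at I1  (I1 integral (f out))
#0 stroke at J1  (J1: bond 2 brought flow, rest push out)
#4 stroke at J1  (common-f at J1 fixed by 2)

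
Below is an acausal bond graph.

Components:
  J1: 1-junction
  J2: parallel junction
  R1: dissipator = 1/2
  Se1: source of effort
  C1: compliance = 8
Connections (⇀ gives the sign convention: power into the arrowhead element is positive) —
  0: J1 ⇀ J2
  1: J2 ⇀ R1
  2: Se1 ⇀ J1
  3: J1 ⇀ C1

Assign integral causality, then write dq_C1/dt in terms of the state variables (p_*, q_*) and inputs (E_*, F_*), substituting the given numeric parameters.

dq_C1/dt = 2*E_Se1 - q_C1/4

bond 2 stroke at J1  (source Se1 imposes e)
bond 3 stroke at J1  (C1 outputs effort q/C1)
bond 0 stroke at J2  (J1: last free bond brings flow in)
bond 1 stroke at R1  (J2 effort already set via bond 0)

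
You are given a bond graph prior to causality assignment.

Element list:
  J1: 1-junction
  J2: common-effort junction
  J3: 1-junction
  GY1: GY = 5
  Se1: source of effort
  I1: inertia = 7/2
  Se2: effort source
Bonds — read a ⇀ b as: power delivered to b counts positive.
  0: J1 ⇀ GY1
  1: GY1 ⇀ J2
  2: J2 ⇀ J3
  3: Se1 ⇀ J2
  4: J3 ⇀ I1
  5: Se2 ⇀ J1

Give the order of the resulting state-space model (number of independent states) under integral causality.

bond 3 →J2  (Se1 fixes effort; stroke away)
bond 5 →J1  (source Se2 imposes e)
bond 0 →GY1  (J1: last free bond brings flow in)
bond 1 →GY1  (J2: bond 3 brought effort, rest push out)
bond 2 →J3  (common-e at J2 fixed by 3)
bond 4 →I1  (only one flow-in slot at J3)

1  (I1 all integral)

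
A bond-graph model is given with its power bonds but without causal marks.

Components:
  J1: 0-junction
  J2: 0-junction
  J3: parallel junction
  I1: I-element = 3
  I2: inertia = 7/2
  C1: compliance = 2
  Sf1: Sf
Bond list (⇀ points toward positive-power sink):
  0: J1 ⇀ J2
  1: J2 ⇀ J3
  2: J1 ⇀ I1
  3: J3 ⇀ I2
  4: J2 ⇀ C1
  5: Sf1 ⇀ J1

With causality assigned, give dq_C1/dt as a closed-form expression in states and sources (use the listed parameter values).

dq_C1/dt = F_Sf1 - p_I1/3 - 2*p_I2/7

β5 |Sf1  (source Sf1 imposes f)
β2 |I1  (I1: I, integral causality)
β0 |J1  (only one effort-in slot at J1)
β3 |I2  (prefer integral on I2)
β1 |J3  (J3: last free bond brings effort in)
β4 |J2  (closing 0-jn rule on J2)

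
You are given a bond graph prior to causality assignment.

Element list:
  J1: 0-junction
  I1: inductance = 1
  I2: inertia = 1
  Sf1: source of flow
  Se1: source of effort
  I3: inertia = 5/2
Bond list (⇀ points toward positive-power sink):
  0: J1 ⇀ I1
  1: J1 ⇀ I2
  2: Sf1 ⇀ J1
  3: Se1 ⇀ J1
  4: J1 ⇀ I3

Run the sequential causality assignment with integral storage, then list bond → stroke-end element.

bond 2 stroke at Sf1  (Sf1: flow source, stroke at near end)
bond 3 stroke at J1  (Se1: effort source, stroke at far end)
bond 0 stroke at I1  (common-e at J1 fixed by 3)
bond 1 stroke at I2  (J1: bond 3 brought effort, rest push out)
bond 4 stroke at I3  (common-e at J1 fixed by 3)

#0 stroke at I1
#1 stroke at I2
#2 stroke at Sf1
#3 stroke at J1
#4 stroke at I3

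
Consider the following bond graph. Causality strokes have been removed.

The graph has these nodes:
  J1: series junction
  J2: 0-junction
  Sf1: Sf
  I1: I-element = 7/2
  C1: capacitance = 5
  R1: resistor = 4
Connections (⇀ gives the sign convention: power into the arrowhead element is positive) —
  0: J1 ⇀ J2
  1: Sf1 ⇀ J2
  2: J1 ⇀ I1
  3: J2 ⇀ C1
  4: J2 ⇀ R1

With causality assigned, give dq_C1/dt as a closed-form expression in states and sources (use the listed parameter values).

dq_C1/dt = F_Sf1 + 2*p_I1/7 - q_C1/20

#1 stroke→Sf1  (Sf1 fixes flow; stroke at Sf1)
#2 stroke→I1  (prefer integral on I1)
#0 stroke→J1  (J1 flow already set via bond 2)
#3 stroke→J2  (C1 integral (e out))
#4 stroke→R1  (0-jn J2 has e-setter on 3)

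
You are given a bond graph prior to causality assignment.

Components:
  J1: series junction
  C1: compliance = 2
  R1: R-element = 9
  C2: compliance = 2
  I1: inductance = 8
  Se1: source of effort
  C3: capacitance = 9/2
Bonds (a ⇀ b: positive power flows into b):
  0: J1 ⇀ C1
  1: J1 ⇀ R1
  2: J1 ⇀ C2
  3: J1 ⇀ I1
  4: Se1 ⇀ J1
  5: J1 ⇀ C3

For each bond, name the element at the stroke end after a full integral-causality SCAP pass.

#0 →J1
#1 →J1
#2 →J1
#3 →I1
#4 →J1
#5 →J1

β4 stroke at J1  (Se1 (Se) sets effort on bond)
β0 stroke at J1  (C1 outputs effort q/C1)
β2 stroke at J1  (C2 integral (e out))
β3 stroke at I1  (I1: I, integral causality)
β1 stroke at J1  (common-f at J1 fixed by 3)
β5 stroke at J1  (1-jn J1 has f-setter on 3)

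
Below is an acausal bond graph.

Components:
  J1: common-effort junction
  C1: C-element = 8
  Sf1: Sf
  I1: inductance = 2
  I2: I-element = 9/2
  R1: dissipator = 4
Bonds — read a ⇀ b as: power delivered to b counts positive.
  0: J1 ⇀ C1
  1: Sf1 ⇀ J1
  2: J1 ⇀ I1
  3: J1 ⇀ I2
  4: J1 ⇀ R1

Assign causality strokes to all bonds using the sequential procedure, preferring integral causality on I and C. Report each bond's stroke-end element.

β0 |J1
β1 |Sf1
β2 |I1
β3 |I2
β4 |R1

#1 →Sf1  (Sf1 fixes flow; stroke at Sf1)
#0 →J1  (C1 integral (e out))
#2 →I1  (0-jn J1 has e-setter on 0)
#3 →I2  (J1 effort already set via bond 0)
#4 →R1  (J1: bond 0 brought effort, rest push out)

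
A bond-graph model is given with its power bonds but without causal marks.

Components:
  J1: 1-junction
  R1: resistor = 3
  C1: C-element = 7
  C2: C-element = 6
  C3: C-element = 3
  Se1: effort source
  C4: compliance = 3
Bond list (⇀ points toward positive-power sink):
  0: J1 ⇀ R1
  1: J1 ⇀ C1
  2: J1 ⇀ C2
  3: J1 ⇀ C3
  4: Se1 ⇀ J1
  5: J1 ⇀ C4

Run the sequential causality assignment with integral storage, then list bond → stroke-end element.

β0 |R1
β1 |J1
β2 |J1
β3 |J1
β4 |J1
β5 |J1

β4 |J1  (Se1: effort source, stroke at far end)
β1 |J1  (C1: C, integral causality)
β2 |J1  (prefer integral on C2)
β3 |J1  (C3: C, integral causality)
β5 |J1  (prefer integral on C4)
β0 |R1  (J1 needs exactly one f-in)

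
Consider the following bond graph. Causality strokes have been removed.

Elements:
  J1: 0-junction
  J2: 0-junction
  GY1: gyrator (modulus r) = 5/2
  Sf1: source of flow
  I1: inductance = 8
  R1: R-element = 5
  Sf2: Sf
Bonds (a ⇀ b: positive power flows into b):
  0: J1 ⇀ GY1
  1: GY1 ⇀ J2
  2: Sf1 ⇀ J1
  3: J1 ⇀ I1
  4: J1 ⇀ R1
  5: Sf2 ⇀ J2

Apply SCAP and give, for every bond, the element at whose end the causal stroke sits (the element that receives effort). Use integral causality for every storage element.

b2 |Sf1  (Sf1 (Sf) sets flow on bond)
b5 |Sf2  (Sf2 fixes flow; stroke at Sf2)
b1 |J2  (closing 0-jn rule on J2)
b0 |J1  (through GY1, causality inverts; strokes same side of GY1)
b3 |I1  (J1: bond 0 brought effort, rest push out)
b4 |R1  (0-jn J1 has e-setter on 0)

#0 |J1
#1 |J2
#2 |Sf1
#3 |I1
#4 |R1
#5 |Sf2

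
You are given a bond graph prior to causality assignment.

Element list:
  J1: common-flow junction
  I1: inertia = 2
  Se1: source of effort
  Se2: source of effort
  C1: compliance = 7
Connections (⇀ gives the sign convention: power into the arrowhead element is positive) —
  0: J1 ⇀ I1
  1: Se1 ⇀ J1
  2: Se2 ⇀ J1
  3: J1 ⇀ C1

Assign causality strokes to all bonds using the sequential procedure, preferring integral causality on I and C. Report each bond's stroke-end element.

#0 →I1
#1 →J1
#2 →J1
#3 →J1

b1 |J1  (Se1: effort source, stroke at far end)
b2 |J1  (Se2: effort source, stroke at far end)
b0 |I1  (prefer integral on I1)
b3 |J1  (J1 flow already set via bond 0)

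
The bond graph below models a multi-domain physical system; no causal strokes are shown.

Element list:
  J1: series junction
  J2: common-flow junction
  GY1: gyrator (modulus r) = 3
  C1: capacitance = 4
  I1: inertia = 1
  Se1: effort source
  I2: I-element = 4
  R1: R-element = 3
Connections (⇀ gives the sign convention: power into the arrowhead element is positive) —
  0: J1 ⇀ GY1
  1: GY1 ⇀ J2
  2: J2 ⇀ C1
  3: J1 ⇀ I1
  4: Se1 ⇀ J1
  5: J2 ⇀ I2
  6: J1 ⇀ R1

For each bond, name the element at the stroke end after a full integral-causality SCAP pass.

bond 0 |J1
bond 1 |J2
bond 2 |J2
bond 3 |I1
bond 4 |J1
bond 5 |I2
bond 6 |J1

#4 |J1  (source Se1 imposes e)
#2 |J2  (C1: C, integral causality)
#3 |I1  (prefer integral on I1)
#0 |J1  (J1: bond 3 brought flow, rest push out)
#6 |J1  (J1 flow already set via bond 3)
#1 |J2  (GY GY1: same side as bond 0)
#5 |I2  (only one flow-in slot at J2)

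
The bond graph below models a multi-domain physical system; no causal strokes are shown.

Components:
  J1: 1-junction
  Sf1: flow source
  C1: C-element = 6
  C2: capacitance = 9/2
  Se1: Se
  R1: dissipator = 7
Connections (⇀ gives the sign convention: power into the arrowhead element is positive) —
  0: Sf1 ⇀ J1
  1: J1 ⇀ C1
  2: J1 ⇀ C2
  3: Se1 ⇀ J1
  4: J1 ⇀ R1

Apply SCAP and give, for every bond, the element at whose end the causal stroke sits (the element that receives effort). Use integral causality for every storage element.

#0 stroke→Sf1  (Sf1 (Sf) sets flow on bond)
#3 stroke→J1  (source Se1 imposes e)
#1 stroke→J1  (1-jn J1 has f-setter on 0)
#2 stroke→J1  (common-f at J1 fixed by 0)
#4 stroke→J1  (J1: bond 0 brought flow, rest push out)

bond 0 stroke→Sf1
bond 1 stroke→J1
bond 2 stroke→J1
bond 3 stroke→J1
bond 4 stroke→J1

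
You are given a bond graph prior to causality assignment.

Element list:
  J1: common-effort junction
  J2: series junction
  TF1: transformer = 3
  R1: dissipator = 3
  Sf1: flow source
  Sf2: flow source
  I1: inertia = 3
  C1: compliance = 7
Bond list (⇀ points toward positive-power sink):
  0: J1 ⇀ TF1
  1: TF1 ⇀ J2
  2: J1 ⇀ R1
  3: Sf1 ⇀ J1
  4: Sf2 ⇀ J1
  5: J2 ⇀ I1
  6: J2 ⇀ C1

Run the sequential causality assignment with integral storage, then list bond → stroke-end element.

#0 |TF1
#1 |J2
#2 |J1
#3 |Sf1
#4 |Sf2
#5 |I1
#6 |J2

b3 |Sf1  (source Sf1 imposes f)
b4 |Sf2  (Sf2 (Sf) sets flow on bond)
b5 |I1  (I1 integral (f out))
b1 |J2  (J2: bond 5 brought flow, rest push out)
b6 |J2  (J2 flow already set via bond 5)
b0 |TF1  (TF1 one-in-one-out from 1)
b2 |J1  (closing 0-jn rule on J1)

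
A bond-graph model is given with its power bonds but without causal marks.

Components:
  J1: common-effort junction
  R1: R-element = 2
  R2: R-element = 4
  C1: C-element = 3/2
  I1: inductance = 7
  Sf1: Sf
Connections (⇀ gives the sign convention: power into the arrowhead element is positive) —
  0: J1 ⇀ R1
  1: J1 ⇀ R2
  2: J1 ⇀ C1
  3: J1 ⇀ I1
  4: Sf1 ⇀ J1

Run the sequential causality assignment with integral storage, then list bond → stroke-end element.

b0 →R1
b1 →R2
b2 →J1
b3 →I1
b4 →Sf1

#4 →Sf1  (Sf1 fixes flow; stroke at Sf1)
#2 →J1  (C1 integral (e out))
#0 →R1  (J1 effort already set via bond 2)
#1 →R2  (common-e at J1 fixed by 2)
#3 →I1  (J1 effort already set via bond 2)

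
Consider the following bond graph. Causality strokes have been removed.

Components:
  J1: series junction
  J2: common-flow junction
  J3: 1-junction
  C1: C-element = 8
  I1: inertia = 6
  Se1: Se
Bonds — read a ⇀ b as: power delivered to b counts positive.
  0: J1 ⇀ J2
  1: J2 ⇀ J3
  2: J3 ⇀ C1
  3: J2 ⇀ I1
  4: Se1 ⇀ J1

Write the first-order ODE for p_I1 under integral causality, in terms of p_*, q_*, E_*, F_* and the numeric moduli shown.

dp_I1/dt = E_Se1 - q_C1/8

bond 4 stroke→J1  (source Se1 imposes e)
bond 0 stroke→J2  (J1 needs exactly one f-in)
bond 2 stroke→J3  (C1 outputs effort q/C1)
bond 1 stroke→J2  (only one flow-in slot at J3)
bond 3 stroke→I1  (only one flow-in slot at J2)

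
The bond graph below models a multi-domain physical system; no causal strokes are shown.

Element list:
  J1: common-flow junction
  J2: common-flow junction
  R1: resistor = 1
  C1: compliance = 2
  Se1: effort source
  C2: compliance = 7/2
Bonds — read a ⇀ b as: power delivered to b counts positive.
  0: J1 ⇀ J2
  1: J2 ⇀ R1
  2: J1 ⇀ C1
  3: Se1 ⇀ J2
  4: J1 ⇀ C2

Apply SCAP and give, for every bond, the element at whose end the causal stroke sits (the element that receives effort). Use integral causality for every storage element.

b0 |J2
b1 |R1
b2 |J1
b3 |J2
b4 |J1

bond 3 stroke at J2  (Se1 fixes effort; stroke away)
bond 2 stroke at J1  (C1 outputs effort q/C1)
bond 4 stroke at J1  (C2: C, integral causality)
bond 0 stroke at J2  (J1 needs exactly one f-in)
bond 1 stroke at R1  (closing 1-jn rule on J2)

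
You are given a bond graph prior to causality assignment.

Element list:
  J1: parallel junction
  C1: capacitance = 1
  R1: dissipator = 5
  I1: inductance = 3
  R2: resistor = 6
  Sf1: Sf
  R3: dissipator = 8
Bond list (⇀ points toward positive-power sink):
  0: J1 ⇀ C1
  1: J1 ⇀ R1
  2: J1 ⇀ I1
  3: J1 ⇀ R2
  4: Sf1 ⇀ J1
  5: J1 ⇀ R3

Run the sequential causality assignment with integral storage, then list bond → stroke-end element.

#0 stroke at J1
#1 stroke at R1
#2 stroke at I1
#3 stroke at R2
#4 stroke at Sf1
#5 stroke at R3

bond 4 stroke at Sf1  (source Sf1 imposes f)
bond 0 stroke at J1  (C1: C, integral causality)
bond 1 stroke at R1  (J1: bond 0 brought effort, rest push out)
bond 2 stroke at I1  (common-e at J1 fixed by 0)
bond 3 stroke at R2  (0-jn J1 has e-setter on 0)
bond 5 stroke at R3  (0-jn J1 has e-setter on 0)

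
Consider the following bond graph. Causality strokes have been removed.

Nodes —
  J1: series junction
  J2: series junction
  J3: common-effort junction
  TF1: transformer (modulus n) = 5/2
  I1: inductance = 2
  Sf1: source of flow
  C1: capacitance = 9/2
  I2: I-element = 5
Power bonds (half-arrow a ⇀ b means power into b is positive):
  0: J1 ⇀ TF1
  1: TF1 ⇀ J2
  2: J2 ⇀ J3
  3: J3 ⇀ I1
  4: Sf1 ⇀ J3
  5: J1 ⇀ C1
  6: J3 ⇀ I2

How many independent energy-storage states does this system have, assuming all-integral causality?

β4 |Sf1  (source Sf1 imposes f)
β3 |I1  (I1 outputs flow p/I1)
β5 |J1  (C1 integral (e out))
β0 |TF1  (J1 needs exactly one f-in)
β1 |J2  (TF1: transformer flips bond 0)
β2 |J3  (closing 1-jn rule on J2)
β6 |I2  (0-jn J3 has e-setter on 2)

3  (C1, I1, I2 all integral)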